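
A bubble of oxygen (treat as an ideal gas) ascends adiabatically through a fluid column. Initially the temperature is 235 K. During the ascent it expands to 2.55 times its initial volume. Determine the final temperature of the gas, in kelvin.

Adiabatic: T₁V₁^(γ−1) = T₂V₂^(γ−1) ⇒ T₂ = T₁ (V₁/V₂)^(γ−1).
For a diatomic ideal gas γ = 7/5, so γ−1 = 2/5.
T₂ = 235 × (1/2.55)^(2/5) = 161.6 K.

T₂ ≈ 162 K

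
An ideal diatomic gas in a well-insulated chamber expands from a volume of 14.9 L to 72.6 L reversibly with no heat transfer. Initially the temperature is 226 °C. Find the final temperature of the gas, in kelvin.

T₂ ≈ 265 K

Adiabatic: T₁V₁^(γ−1) = T₂V₂^(γ−1) ⇒ T₂ = T₁ (V₁/V₂)^(γ−1).
For a diatomic ideal gas γ = 7/5, so γ−1 = 2/5.
T₁ = 226 °C = 499.1 K.
T₂ = 499.1 × (14.9/72.6)^(2/5) = 264.9 K.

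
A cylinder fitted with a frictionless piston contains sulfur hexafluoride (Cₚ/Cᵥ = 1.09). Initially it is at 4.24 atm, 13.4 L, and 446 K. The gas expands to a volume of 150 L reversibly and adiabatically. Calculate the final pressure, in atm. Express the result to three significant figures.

Adiabatic: P₁V₁^γ = P₂V₂^γ ⇒ P₂ = P₁ (V₁/V₂)^γ.
P₂ = 4.24 × (13.4/150)^(1.09) = 0.3048 atm.

P₂ ≈ 0.305 atm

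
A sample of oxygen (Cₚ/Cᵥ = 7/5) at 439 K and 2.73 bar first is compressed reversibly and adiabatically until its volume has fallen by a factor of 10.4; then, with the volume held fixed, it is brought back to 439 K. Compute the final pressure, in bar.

Adiabatic step (PV^γ = const): P₂ = 2.73×10.4^(7/5) = 72.45 bar; T₂ = 439×10.4^(2/5) = 1120 K.
Isochoric: P₃ = P₂(T₃/T₂) = 72.45 × (439/1120) = 28.39 bar.

P₃ ≈ 28.4 bar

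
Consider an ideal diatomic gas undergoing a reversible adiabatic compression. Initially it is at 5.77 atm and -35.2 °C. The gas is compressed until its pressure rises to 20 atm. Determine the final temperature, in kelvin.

T₂ ≈ 339 K

Along an adiabat T P^((1−γ)/γ) is constant, so T₂ = T₁ (P₂/P₁)^((γ−1)/γ).
For a diatomic ideal gas γ = 7/5, so (γ−1)/γ = 2/7.
T₁ = -35.2 °C = 237.9 K.
T₂ = 237.9 × (20/5.77)^(2/7) = 339.4 K.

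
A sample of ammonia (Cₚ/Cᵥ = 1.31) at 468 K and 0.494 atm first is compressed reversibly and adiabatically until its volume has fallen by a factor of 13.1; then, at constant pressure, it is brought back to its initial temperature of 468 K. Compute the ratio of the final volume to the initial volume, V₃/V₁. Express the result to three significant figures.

Adiabatic step: V₂/V₁ = 0.07634; T₂ = T₁·13.1^(0.31) = 1039 K.
Isobaric step: V₃/V₂ = T₃/T₂ = 468/1039.
V₃/V₁ = (V₂/V₁)(V₃/V₂) = 0.07634 × (468/1039) = 0.03439.

V₃/V₁ ≈ 0.0344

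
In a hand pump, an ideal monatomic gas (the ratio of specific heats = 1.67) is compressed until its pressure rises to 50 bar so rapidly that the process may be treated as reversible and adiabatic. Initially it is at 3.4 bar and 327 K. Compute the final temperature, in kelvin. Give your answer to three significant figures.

Along an adiabat T P^((1−γ)/γ) is constant, so T₂ = T₁ (P₂/P₁)^((γ−1)/γ).
T₂ = 327 × (50/3.4)^(0.401) = 961.5 K.

T₂ ≈ 961 K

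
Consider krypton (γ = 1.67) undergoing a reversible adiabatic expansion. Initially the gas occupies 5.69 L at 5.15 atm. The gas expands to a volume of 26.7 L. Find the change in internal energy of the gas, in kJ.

ΔU ≈ -2.86 kJ

P₂ = P₁(V₁/V₂)^γ = 5.15×(5.69/26.7)^(1.67) = 0.3896 atm.
For a reversible adiabat, W_by_gas = (P₁V₁ − P₂V₂)/(γ−1).
W_by = (521800×0.00569 − 39470×0.0267) / (0.67) = 2859 J.
Q = 0 ⇒ ΔU = −W_by = -2859 J.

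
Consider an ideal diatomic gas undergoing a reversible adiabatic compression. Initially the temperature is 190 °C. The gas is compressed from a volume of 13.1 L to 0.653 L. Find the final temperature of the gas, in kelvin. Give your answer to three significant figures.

T₂ ≈ 1540 K

Adiabatic: T₁V₁^(γ−1) = T₂V₂^(γ−1) ⇒ T₂ = T₁ (V₁/V₂)^(γ−1).
For a diatomic ideal gas γ = 7/5, so γ−1 = 2/5.
T₁ = 190 °C = 463.1 K.
T₂ = 463.1 × (13.1/0.653)^(2/5) = 1537 K.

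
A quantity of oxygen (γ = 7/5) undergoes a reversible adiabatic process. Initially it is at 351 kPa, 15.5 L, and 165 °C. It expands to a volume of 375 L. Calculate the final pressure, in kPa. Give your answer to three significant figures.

Adiabatic: P₁V₁^γ = P₂V₂^γ ⇒ P₂ = P₁ (V₁/V₂)^γ.
P₂ = 351 × (15.5/375)^(7/5) = 4.056 kPa.

P₂ ≈ 4.06 kPa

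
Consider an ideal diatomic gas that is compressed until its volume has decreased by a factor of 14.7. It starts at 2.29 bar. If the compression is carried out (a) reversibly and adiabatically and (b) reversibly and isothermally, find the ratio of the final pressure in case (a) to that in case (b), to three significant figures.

For a diatomic ideal gas γ = 7/5.
Isothermal: P_b = P₁(V₁/V₂) = 2.29×14.7.
Adiabatic: P_a = P₁(V₁/V₂)^γ = 2.29×14.7^(7/5).
P_a/P_b = (V₁/V₂)^(γ−1) = 14.7^(2/5) = 2.93.

P_adiabatic / P_isothermal ≈ 2.93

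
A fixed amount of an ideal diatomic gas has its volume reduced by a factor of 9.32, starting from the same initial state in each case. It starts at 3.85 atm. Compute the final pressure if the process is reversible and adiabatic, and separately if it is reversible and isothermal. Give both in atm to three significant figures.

For a diatomic ideal gas γ = 7/5.
Isothermal: P₂ = P₁(V₁/V₂) = 3.85×9.32 = 35.88 atm.
Adiabatic: P₂ = P₁(V₁/V₂)^γ = 3.85×9.32^(7/5) = 87.63 atm.

adiabatic: 87.6 atm; isothermal: 35.9 atm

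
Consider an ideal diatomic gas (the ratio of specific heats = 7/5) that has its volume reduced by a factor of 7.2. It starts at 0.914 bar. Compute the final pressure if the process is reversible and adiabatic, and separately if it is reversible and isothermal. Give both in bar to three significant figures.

adiabatic: 14.5 bar; isothermal: 6.58 bar

Isothermal: P₂ = P₁(V₁/V₂) = 0.914×7.2 = 6.581 bar.
Adiabatic: P₂ = P₁(V₁/V₂)^γ = 0.914×7.2^(7/5) = 14.49 bar.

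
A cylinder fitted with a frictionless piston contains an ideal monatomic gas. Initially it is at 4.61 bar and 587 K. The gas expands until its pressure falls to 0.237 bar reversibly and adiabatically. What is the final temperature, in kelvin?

T₂ ≈ 179 K

Adiabatic: T₂/T₁ = (P₂/P₁)^((γ−1)/γ).
For a monatomic ideal gas γ = 5/3, so (γ−1)/γ = 2/5.
T₂ = 587 × (0.237/4.61)^(2/5) = 179.1 K.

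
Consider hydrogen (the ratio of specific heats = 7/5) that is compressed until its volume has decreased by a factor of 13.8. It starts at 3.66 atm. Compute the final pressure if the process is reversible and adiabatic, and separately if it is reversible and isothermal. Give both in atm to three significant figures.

Isothermal: P₂ = P₁(V₁/V₂) = 3.66×13.8 = 50.51 atm.
Adiabatic: P₂ = P₁(V₁/V₂)^γ = 3.66×13.8^(7/5) = 144.3 atm.

adiabatic: 144 atm; isothermal: 50.5 atm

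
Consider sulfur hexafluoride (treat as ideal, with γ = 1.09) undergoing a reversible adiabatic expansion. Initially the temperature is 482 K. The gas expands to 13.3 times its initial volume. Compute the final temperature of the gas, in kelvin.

Adiabatic: T₁V₁^(γ−1) = T₂V₂^(γ−1) ⇒ T₂ = T₁ (V₁/V₂)^(γ−1).
T₂ = 482 × (1/13.3)^(0.09) = 381.9 K.

T₂ ≈ 382 K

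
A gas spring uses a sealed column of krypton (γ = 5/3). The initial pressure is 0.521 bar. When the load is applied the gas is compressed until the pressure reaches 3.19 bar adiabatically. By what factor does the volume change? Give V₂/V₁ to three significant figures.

From PV^γ = const, V₂/V₁ = (P₁/P₂)^(1/γ).
V₂/V₁ = (0.521/3.19)^(3/5) = 0.3372.

V₂/V₁ ≈ 0.337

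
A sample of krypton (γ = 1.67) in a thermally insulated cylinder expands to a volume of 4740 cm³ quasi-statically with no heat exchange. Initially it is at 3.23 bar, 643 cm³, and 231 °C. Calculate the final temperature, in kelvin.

Adiabatic: T₁V₁^(γ−1) = T₂V₂^(γ−1) ⇒ T₂ = T₁ (V₁/V₂)^(γ−1).
T₁ = 231 °C = 504.1 K.
T₂ = 504.1 × (643/4740)^(0.67) = 132.2 K.

T₂ ≈ 132 K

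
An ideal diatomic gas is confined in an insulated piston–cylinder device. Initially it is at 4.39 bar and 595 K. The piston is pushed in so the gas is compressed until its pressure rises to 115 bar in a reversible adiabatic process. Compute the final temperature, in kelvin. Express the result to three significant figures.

T₂ ≈ 1510 K

Adiabatic: T₂/T₁ = (P₂/P₁)^((γ−1)/γ).
For a diatomic ideal gas γ = 7/5, so (γ−1)/γ = 2/7.
T₂ = 595 × (115/4.39)^(2/7) = 1513 K.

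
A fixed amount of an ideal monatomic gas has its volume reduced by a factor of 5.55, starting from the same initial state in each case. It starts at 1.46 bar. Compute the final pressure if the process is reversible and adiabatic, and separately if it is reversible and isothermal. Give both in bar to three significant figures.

For a monatomic ideal gas γ = 5/3.
Isothermal: P₂ = P₁(V₁/V₂) = 1.46×5.55 = 8.103 bar.
Adiabatic: P₂ = P₁(V₁/V₂)^γ = 1.46×5.55^(5/3) = 25.4 bar.

adiabatic: 25.4 bar; isothermal: 8.10 bar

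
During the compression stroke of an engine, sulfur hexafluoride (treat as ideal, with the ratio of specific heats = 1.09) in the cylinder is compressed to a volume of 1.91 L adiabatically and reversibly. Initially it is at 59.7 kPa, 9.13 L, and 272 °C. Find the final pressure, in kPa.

P₂ ≈ 329 kPa

Adiabatic: P₁V₁^γ = P₂V₂^γ ⇒ P₂ = P₁ (V₁/V₂)^γ.
P₂ = 59.7 × (9.13/1.91)^(1.09) = 328.5 kPa.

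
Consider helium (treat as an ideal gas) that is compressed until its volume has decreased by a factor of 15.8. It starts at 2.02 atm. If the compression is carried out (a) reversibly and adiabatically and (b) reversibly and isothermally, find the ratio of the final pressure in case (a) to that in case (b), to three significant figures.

For a monatomic ideal gas γ = 5/3.
Isothermal: P_b = P₁(V₁/V₂) = 2.02×15.8.
Adiabatic: P_a = P₁(V₁/V₂)^γ = 2.02×15.8^(5/3).
P_a/P_b = (V₁/V₂)^(γ−1) = 15.8^(2/3) = 6.297.

P_adiabatic / P_isothermal ≈ 6.30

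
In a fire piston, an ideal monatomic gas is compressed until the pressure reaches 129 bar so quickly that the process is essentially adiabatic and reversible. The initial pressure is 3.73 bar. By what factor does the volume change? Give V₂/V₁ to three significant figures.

From PV^γ = const, V₂/V₁ = (P₁/P₂)^(1/γ).
For a monatomic ideal gas γ = 5/3.
V₂/V₁ = (3.73/129)^(3/5) = 0.1193.

V₂/V₁ ≈ 0.119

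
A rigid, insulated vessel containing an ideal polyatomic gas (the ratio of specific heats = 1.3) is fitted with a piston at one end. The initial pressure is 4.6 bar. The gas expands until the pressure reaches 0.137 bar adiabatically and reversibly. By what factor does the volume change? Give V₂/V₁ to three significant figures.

From PV^γ = const, V₂/V₁ = (P₁/P₂)^(1/γ).
V₂/V₁ = (4.6/0.137)^(0.769) = 14.92.

V₂/V₁ ≈ 14.9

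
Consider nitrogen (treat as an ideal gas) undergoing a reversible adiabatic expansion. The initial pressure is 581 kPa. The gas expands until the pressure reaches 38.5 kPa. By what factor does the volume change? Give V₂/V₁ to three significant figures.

From PV^γ = const, V₂/V₁ = (P₁/P₂)^(1/γ).
For a diatomic ideal gas γ = 7/5.
V₂/V₁ = (581/38.5)^(5/7) = 6.949.

V₂/V₁ ≈ 6.95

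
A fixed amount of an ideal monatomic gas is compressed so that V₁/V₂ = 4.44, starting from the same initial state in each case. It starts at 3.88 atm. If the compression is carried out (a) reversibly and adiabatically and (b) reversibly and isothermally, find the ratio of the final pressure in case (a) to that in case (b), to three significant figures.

For a monatomic ideal gas γ = 5/3.
Isothermal: P_b = P₁(V₁/V₂) = 3.88×4.44.
Adiabatic: P_a = P₁(V₁/V₂)^γ = 3.88×4.44^(5/3).
P_a/P_b = (V₁/V₂)^(γ−1) = 4.44^(2/3) = 2.701.

P_adiabatic / P_isothermal ≈ 2.70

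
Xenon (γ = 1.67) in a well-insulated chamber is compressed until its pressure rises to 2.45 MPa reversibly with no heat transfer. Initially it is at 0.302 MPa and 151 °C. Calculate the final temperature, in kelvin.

T₂ ≈ 982 K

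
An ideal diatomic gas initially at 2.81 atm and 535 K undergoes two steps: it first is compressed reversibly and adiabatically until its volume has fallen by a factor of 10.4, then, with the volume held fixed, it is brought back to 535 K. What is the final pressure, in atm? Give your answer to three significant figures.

For a diatomic ideal gas γ = 7/5.
Adiabatic step (PV^γ = const): P₂ = 2.81×10.4^(7/5) = 74.57 atm; T₂ = 535×10.4^(2/5) = 1365 K.
Isochoric: P₃ = P₂(T₃/T₂) = 74.57 × (535/1365) = 29.22 atm.

P₃ ≈ 29.2 atm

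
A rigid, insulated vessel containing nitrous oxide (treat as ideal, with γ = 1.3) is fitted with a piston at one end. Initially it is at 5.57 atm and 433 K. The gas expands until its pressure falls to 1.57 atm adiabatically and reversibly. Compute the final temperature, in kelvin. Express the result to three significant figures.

Along an adiabat T P^((1−γ)/γ) is constant, so T₂ = T₁ (P₂/P₁)^((γ−1)/γ).
T₂ = 433 × (1.57/5.57)^(0.231) = 323.3 K.

T₂ ≈ 323 K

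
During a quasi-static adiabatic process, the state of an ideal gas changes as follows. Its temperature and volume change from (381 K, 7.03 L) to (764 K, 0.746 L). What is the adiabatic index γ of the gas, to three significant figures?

TV^(γ−1) = const ⇒ γ − 1 = ln(T₂/T₁) / ln(V₁/V₂).
γ = 1 + ln(764/381) / ln(7.03/0.746) = 1.31.

γ ≈ 1.31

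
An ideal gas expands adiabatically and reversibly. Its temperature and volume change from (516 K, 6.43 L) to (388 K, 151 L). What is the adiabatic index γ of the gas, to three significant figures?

TV^(γ−1) = const ⇒ γ − 1 = ln(T₂/T₁) / ln(V₁/V₂).
γ = 1 + ln(388/516) / ln(6.43/151) = 1.09.

γ ≈ 1.09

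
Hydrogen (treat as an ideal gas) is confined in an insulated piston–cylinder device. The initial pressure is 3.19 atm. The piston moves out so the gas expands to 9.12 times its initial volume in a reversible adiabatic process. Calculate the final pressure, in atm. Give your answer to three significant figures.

Adiabatic: P₁V₁^γ = P₂V₂^γ ⇒ P₂ = P₁ (V₁/V₂)^γ.
For a diatomic ideal gas γ = 7/5.
P₂ = 3.19 × (1/9.12)^(7/5) = 0.1445 atm.

P₂ ≈ 0.144 atm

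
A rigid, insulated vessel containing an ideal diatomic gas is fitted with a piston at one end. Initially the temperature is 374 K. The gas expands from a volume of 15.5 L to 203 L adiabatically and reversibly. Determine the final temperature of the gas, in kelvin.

T₂ ≈ 134 K

Adiabatic: T₁V₁^(γ−1) = T₂V₂^(γ−1) ⇒ T₂ = T₁ (V₁/V₂)^(γ−1).
For a diatomic ideal gas γ = 7/5, so γ−1 = 2/5.
T₂ = 374 × (15.5/203)^(2/5) = 133.7 K.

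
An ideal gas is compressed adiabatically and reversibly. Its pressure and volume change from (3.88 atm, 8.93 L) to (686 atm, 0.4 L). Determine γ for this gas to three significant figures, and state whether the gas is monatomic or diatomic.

γ ≈ 1.67; monatomic

PV^γ = const ⇒ γ = ln(P₂/P₁) / ln(V₁/V₂).
γ = ln(686/3.88) / ln(8.93/0.4) = 1.666.
γ ≈ 1.67 is close to 5/3, so the gas is monatomic.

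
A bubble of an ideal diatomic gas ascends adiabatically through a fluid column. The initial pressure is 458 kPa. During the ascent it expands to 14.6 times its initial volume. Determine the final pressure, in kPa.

P₂ ≈ 10.7 kPa

Adiabatic: P₁V₁^γ = P₂V₂^γ ⇒ P₂ = P₁ (V₁/V₂)^γ.
For a diatomic ideal gas γ = 7/5.
P₂ = 458 × (1/14.6)^(7/5) = 10.73 kPa.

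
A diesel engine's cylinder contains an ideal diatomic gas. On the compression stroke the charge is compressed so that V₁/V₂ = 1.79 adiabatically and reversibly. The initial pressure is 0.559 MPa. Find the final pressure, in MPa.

P₂ ≈ 1.26 MPa

Since PV^γ is constant along a reversible adiabat, P₂ = P₁ (V₁/V₂)^γ.
For a diatomic ideal gas γ = 7/5.
P₂ = 0.559 × 1.79^(7/5) = 1.263 MPa.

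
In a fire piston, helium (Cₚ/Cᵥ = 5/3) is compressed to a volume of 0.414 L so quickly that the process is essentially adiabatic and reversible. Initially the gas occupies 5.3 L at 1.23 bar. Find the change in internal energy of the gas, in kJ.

P₂ = P₁(V₁/V₂)^γ = 1.23×(5.3/0.414)^(5/3) = 86.17 bar.
For a reversible adiabat, W_by_gas = (P₁V₁ − P₂V₂)/(γ−1).
W_by = (123000×0.0053 − 8.617×10^6×0.000414) / (2/3) = -4373 J.
Q = 0 ⇒ ΔU = −W_by = 4373 J.

ΔU ≈ 4.37 kJ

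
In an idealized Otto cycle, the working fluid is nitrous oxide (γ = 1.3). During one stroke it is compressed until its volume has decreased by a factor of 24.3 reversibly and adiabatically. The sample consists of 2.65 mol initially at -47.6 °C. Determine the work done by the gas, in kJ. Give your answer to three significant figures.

W ≈ -26.6 kJ

For a reversible adiabat TV^(γ−1) is constant, so T₂ = T₁ (V₁/V₂)^(γ−1).
T₁ = -47.6 °C = 225.5 K.
T₂ = 225.5 × 24.3^(0.3) = 587.4 K.
Q = 0, so ΔU = W_on_gas = nCᵥΔT with Cᵥ = R/(γ−1) = 27.71 J/(mol·K).
ΔU = 2.65 × 27.71 × (587.4 − 225.5) = 26570 J.
Work done by the gas = −ΔU = -26570 J.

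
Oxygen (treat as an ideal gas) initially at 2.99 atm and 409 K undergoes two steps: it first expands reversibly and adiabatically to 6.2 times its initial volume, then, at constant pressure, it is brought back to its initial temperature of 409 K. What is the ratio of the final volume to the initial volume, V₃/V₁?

For a diatomic ideal gas γ = 7/5.
Adiabatic step: V₂/V₁ = 6.2; T₂ = T₁·(1/6.2)^(2/5) = 197.1 K.
Isobaric step: V₃/V₂ = T₃/T₂ = 409/197.1.
V₃/V₁ = (V₂/V₁)(V₃/V₂) = 6.2 × (409/197.1) = 12.86.

V₃/V₁ ≈ 12.9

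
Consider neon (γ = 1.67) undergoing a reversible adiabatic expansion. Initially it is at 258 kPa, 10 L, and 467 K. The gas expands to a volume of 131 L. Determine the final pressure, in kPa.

Adiabatic: P₁V₁^γ = P₂V₂^γ ⇒ P₂ = P₁ (V₁/V₂)^γ.
P₂ = 258 × (10/131)^(1.67) = 3.514 kPa.

P₂ ≈ 3.51 kPa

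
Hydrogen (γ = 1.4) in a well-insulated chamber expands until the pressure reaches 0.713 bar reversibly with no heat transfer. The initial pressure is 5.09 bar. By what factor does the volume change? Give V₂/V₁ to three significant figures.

V₂/V₁ ≈ 4.07

From PV^γ = const, V₂/V₁ = (P₁/P₂)^(1/γ).
V₂/V₁ = (5.09/0.713)^(0.714) = 4.071.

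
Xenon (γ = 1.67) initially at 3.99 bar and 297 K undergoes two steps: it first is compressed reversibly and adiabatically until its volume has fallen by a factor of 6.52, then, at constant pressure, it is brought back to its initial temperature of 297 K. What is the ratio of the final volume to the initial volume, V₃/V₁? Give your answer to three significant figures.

V₃/V₁ ≈ 0.0437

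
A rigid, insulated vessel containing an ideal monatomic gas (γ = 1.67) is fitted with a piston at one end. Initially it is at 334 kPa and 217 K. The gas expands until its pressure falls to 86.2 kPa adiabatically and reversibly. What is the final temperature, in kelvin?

T₂ ≈ 126 K

Along an adiabat T P^((1−γ)/γ) is constant, so T₂ = T₁ (P₂/P₁)^((γ−1)/γ).
T₂ = 217 × (86.2/334)^(0.401) = 126 K.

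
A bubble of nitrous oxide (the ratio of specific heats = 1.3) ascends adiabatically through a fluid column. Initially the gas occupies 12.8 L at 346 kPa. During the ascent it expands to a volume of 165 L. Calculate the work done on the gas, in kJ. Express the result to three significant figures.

W ≈ -7.91 kJ

P₂ = P₁(V₁/V₂)^γ = 346×(12.8/165)^(1.3) = 12.47 kPa.
For a reversible adiabat, W_by_gas = (P₁V₁ − P₂V₂)/(γ−1).
W_by = (346000×0.0128 − 12470×0.165) / (0.3) = 7906 J.
W_on_gas = −W_by = -7906 J.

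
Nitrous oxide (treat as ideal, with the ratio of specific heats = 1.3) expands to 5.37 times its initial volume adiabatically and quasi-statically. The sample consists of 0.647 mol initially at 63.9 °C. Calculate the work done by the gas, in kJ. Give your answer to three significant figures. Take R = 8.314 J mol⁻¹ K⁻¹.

W ≈ 2.39 kJ

Adiabatic: T₁V₁^(γ−1) = T₂V₂^(γ−1) ⇒ T₂ = T₁ (V₁/V₂)^(γ−1).
T₁ = 63.9 °C = 337 K.
T₂ = 337 × (1/5.37)^(0.3) = 203.6 K.
Q = 0, so ΔU = W_on_gas = nCᵥΔT with Cᵥ = R/(γ−1) = 27.71 J/(mol·K).
ΔU = 0.647 × 27.71 × (203.6 − 337) = -2393 J.
Work done by the gas = −ΔU = 2393 J.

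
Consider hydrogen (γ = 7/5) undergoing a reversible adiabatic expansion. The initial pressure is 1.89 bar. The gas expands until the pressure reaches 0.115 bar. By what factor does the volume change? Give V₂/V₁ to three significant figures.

V₂/V₁ ≈ 7.39

From PV^γ = const, V₂/V₁ = (P₁/P₂)^(1/γ).
V₂/V₁ = (1.89/0.115)^(5/7) = 7.386.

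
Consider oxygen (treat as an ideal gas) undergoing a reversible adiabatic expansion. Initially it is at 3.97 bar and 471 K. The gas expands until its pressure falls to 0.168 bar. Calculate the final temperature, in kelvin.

T₂ ≈ 191 K

Along an adiabat T P^((1−γ)/γ) is constant, so T₂ = T₁ (P₂/P₁)^((γ−1)/γ).
For a diatomic ideal gas γ = 7/5, so (γ−1)/γ = 2/7.
T₂ = 471 × (0.168/3.97)^(2/7) = 190.8 K.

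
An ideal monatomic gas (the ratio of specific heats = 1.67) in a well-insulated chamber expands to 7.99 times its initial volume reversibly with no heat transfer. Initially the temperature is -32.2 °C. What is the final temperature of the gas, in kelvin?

T₂ ≈ 59.9 K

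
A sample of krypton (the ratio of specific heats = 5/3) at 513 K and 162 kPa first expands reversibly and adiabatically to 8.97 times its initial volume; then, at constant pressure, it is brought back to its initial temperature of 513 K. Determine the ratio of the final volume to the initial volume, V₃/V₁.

Adiabatic step: V₂/V₁ = 8.97; T₂ = T₁·(1/8.97)^(2/3) = 118.8 K.
Isobaric step: V₃/V₂ = T₃/T₂ = 513/118.8.
V₃/V₁ = (V₂/V₁)(V₃/V₂) = 8.97 × (513/118.8) = 38.72.

V₃/V₁ ≈ 38.7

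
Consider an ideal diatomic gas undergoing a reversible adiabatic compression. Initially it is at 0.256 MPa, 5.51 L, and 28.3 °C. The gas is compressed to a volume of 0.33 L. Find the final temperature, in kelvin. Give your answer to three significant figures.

Adiabatic: T₁V₁^(γ−1) = T₂V₂^(γ−1) ⇒ T₂ = T₁ (V₁/V₂)^(γ−1).
γ = 7/5 for a diatomic ideal gas.
T₁ = 28.3 °C = 301.4 K.
T₂ = 301.4 × (5.51/0.33)^(2/5) = 929.5 K.

T₂ ≈ 930 K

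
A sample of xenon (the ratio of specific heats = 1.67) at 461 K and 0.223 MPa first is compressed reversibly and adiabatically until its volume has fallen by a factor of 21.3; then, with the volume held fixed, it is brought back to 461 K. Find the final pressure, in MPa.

P₃ ≈ 4.75 MPa

Adiabatic step (PV^γ = const): P₂ = 0.223×21.3^(1.67) = 36.87 MPa; T₂ = 461×21.3^(0.67) = 3579 K.
Isochoric: P₃ = P₂(T₃/T₂) = 36.87 × (461/3579) = 4.75 MPa.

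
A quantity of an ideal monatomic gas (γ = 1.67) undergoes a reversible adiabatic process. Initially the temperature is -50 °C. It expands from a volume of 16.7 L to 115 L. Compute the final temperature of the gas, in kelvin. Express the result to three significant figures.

For a reversible adiabat TV^(γ−1) is constant, so T₂ = T₁ (V₁/V₂)^(γ−1).
T₁ = -50 °C = 223.1 K.
T₂ = 223.1 × (16.7/115)^(0.67) = 61.26 K.

T₂ ≈ 61.3 K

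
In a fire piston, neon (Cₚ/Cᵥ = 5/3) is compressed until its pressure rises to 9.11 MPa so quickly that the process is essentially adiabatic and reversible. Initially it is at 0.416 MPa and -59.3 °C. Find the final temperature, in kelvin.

T₂ ≈ 735 K

Along an adiabat T P^((1−γ)/γ) is constant, so T₂ = T₁ (P₂/P₁)^((γ−1)/γ).
T₁ = -59.3 °C = 213.8 K.
T₂ = 213.8 × (9.11/0.416)^(2/5) = 735 K.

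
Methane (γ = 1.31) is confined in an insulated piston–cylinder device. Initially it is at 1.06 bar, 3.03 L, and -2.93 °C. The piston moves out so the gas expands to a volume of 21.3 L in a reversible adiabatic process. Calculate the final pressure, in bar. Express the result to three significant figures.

Since PV^γ is constant along a reversible adiabat, P₂ = P₁ (V₁/V₂)^γ.
P₂ = 1.06 × (3.03/21.3)^(1.31) = 0.08238 bar.

P₂ ≈ 0.0824 bar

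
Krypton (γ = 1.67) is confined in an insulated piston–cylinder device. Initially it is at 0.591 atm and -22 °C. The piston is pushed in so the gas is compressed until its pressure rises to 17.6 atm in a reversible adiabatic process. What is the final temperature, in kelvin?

T₂ ≈ 980 K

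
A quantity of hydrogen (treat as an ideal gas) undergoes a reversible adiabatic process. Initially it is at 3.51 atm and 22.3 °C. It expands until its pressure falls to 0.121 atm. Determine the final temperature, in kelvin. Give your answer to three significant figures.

T₂ ≈ 113 K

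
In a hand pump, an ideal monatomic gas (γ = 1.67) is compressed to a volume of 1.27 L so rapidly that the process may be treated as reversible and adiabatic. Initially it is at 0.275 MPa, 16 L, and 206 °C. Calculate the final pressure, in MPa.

P₂ ≈ 18.9 MPa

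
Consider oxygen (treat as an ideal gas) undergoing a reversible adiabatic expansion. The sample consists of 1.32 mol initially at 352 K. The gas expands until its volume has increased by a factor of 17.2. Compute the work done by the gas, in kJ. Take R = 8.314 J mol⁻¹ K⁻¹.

W ≈ 6.56 kJ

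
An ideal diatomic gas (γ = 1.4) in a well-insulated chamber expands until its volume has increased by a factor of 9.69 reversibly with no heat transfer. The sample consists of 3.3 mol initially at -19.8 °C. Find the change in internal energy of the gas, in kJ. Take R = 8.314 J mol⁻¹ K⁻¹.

ΔU ≈ -10.4 kJ

For a reversible adiabat TV^(γ−1) is constant, so T₂ = T₁ (V₁/V₂)^(γ−1).
T₁ = -19.8 °C = 253.3 K.
T₂ = 253.3 × (1/9.69)^(0.4) = 102.1 K.
Q = 0, so ΔU = W_on_gas = nCᵥΔT with Cᵥ = R/(γ−1) = 20.79 J/(mol·K).
ΔU = 3.3 × 20.79 × (102.1 − 253.3) = -10370 J.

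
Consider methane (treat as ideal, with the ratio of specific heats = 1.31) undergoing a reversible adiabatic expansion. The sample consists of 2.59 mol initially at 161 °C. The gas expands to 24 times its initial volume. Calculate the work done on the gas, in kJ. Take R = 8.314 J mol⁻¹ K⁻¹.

W ≈ -18.9 kJ

Adiabatic: T₁V₁^(γ−1) = T₂V₂^(γ−1) ⇒ T₂ = T₁ (V₁/V₂)^(γ−1).
T₁ = 161 °C = 434.1 K.
T₂ = 434.1 × (1/24)^(0.31) = 162.1 K.
Q = 0, so ΔU = W_on_gas = nCᵥΔT with Cᵥ = R/(γ−1) = 26.82 J/(mol·K).
ΔU = 2.59 × 26.82 × (162.1 − 434.1) = -18900 J.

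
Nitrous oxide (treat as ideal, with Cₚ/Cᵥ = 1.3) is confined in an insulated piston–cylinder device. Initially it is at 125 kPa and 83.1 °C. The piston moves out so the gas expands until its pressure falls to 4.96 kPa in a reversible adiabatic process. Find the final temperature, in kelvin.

Along an adiabat T P^((1−γ)/γ) is constant, so T₂ = T₁ (P₂/P₁)^((γ−1)/γ).
T₁ = 83.1 °C = 356.2 K.
T₂ = 356.2 × (4.96/125)^(0.231) = 169.2 K.

T₂ ≈ 169 K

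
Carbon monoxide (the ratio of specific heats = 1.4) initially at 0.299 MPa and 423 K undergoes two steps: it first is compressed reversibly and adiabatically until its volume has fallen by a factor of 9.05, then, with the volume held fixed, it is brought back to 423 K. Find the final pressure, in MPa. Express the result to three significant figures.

P₃ ≈ 2.71 MPa

Adiabatic step (PV^γ = const): P₂ = 0.299×9.05^(1.4) = 6.531 MPa; T₂ = 423×9.05^(0.4) = 1021 K.
Isochoric: P₃ = P₂(T₃/T₂) = 6.531 × (423/1021) = 2.706 MPa.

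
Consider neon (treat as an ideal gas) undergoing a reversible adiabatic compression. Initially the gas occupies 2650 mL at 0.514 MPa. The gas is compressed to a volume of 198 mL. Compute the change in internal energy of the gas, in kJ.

ΔU ≈ 9.47 kJ

γ = 5/3 for a monatomic ideal gas.
P₂ = P₁(V₁/V₂)^γ = 0.514×(2650/198)^(5/3) = 38.78 MPa.
For a reversible adiabat, W_by_gas = (P₁V₁ − P₂V₂)/(γ−1).
W_by = (514000×0.00265 − 3.878×10^7×0.000198) / (2/3) = -9474 J.
Q = 0 ⇒ ΔU = −W_by = 9474 J.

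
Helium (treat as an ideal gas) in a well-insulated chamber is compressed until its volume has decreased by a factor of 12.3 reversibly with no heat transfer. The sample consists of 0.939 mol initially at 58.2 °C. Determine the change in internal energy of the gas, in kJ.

For a reversible adiabat TV^(γ−1) is constant, so T₂ = T₁ (V₁/V₂)^(γ−1).
γ = 5/3 for a monatomic ideal gas, so γ−1 = 2/3.
T₁ = 58.2 °C = 331.3 K.
T₂ = 331.3 × 12.3^(2/3) = 1766 K.
Q = 0, so ΔU = W_on_gas = nCᵥΔT with Cᵥ = R/(γ−1) = 12.47 J/(mol·K).
ΔU = 0.939 × 12.47 × (1766 − 331.3) = 16800 J.

ΔU ≈ 16.8 kJ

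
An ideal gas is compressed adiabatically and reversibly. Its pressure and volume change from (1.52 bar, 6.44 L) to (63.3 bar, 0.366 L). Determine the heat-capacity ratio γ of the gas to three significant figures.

γ ≈ 1.30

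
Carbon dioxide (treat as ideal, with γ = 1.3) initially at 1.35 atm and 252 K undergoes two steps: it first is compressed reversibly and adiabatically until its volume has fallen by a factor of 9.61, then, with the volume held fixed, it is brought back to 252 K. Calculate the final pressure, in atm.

P₃ ≈ 13.0 atm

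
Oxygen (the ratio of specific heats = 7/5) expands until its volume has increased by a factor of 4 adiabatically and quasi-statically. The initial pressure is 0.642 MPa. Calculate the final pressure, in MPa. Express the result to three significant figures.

P₂ ≈ 0.0922 MPa

Adiabatic: P₁V₁^γ = P₂V₂^γ ⇒ P₂ = P₁ (V₁/V₂)^γ.
P₂ = 0.642 × (1/4)^(7/5) = 0.09218 MPa.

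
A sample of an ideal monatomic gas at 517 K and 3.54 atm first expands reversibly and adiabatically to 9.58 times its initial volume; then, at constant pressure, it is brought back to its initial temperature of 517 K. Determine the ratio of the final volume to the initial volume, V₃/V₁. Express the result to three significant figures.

For a monatomic ideal gas γ = 5/3.
Adiabatic step: V₂/V₁ = 9.58; T₂ = T₁·(1/9.58)^(2/3) = 114.6 K.
Isobaric step: V₃/V₂ = T₃/T₂ = 517/114.6.
V₃/V₁ = (V₂/V₁)(V₃/V₂) = 9.58 × (517/114.6) = 43.21.

V₃/V₁ ≈ 43.2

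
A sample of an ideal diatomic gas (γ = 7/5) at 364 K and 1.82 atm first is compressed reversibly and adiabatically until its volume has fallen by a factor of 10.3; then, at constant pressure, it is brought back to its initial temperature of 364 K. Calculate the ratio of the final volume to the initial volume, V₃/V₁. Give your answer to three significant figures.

Adiabatic step: V₂/V₁ = 0.09709; T₂ = T₁·10.3^(2/5) = 925.2 K.
Isobaric step: V₃/V₂ = T₃/T₂ = 364/925.2.
V₃/V₁ = (V₂/V₁)(V₃/V₂) = 0.09709 × (364/925.2) = 0.0382.

V₃/V₁ ≈ 0.0382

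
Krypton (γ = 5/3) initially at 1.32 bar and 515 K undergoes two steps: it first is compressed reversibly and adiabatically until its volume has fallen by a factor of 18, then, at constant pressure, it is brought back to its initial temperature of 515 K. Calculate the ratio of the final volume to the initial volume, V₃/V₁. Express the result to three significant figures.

V₃/V₁ ≈ 0.00809

Adiabatic step: V₂/V₁ = 0.05556; T₂ = T₁·18^(2/3) = 3537 K.
Isobaric step: V₃/V₂ = T₃/T₂ = 515/3537.
V₃/V₁ = (V₂/V₁)(V₃/V₂) = 0.05556 × (515/3537) = 0.008089.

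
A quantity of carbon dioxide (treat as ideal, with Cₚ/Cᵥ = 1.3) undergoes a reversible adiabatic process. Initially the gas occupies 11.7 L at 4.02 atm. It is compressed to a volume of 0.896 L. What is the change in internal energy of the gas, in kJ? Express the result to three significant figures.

ΔU ≈ 18.5 kJ

P₂ = P₁(V₁/V₂)^γ = 4.02×(11.7/0.896)^(1.3) = 113.5 atm.
For a reversible adiabat, W_by_gas = (P₁V₁ − P₂V₂)/(γ−1).
W_by = (407300×0.0117 − 1.15×10^7×0.000896) / (0.3) = -18450 J.
Q = 0 ⇒ ΔU = −W_by = 18450 J.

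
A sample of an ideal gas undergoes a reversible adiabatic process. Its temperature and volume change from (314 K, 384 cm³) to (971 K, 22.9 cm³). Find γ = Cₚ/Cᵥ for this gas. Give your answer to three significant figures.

TV^(γ−1) = const ⇒ γ − 1 = ln(T₂/T₁) / ln(V₁/V₂).
γ = 1 + ln(971/314) / ln(384/22.9) = 1.4.

γ ≈ 1.40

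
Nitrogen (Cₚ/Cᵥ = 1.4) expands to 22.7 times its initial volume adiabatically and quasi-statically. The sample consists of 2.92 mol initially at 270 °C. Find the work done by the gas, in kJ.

W ≈ 23.5 kJ

For a reversible adiabat TV^(γ−1) is constant, so T₂ = T₁ (V₁/V₂)^(γ−1).
T₁ = 270 °C = 543.1 K.
T₂ = 543.1 × (1/22.7)^(0.4) = 155.8 K.
Q = 0, so ΔU = W_on_gas = nCᵥΔT with Cᵥ = R/(γ−1) = 20.79 J/(mol·K).
ΔU = 2.92 × 20.79 × (155.8 − 543.1) = -23510 J.
Work done by the gas = −ΔU = 23510 J.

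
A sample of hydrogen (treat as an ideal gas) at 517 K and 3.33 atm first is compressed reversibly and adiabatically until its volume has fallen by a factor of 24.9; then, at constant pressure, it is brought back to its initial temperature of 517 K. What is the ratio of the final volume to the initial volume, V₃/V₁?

For a diatomic ideal gas γ = 7/5.
Adiabatic step: V₂/V₁ = 0.04016; T₂ = T₁·24.9^(2/5) = 1871 K.
Isobaric step: V₃/V₂ = T₃/T₂ = 517/1871.
V₃/V₁ = (V₂/V₁)(V₃/V₂) = 0.04016 × (517/1871) = 0.0111.

V₃/V₁ ≈ 0.0111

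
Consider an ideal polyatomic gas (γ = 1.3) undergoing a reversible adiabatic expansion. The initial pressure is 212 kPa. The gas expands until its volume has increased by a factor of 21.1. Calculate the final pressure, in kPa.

P₂ ≈ 4.03 kPa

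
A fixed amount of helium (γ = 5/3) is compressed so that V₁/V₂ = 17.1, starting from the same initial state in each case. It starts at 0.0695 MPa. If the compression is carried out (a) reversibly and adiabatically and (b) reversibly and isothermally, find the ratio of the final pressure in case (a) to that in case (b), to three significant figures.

Isothermal: P_b = P₁(V₁/V₂) = 0.0695×17.1.
Adiabatic: P_a = P₁(V₁/V₂)^γ = 0.0695×17.1^(5/3).
P_a/P_b = (V₁/V₂)^(γ−1) = 17.1^(2/3) = 6.637.

P_adiabatic / P_isothermal ≈ 6.64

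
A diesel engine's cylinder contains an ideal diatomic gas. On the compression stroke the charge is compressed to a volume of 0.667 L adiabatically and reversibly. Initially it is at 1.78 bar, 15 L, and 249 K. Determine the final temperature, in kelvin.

T₂ ≈ 865 K

For a reversible adiabat TV^(γ−1) is constant, so T₂ = T₁ (V₁/V₂)^(γ−1).
γ = 7/5 for a diatomic ideal gas.
T₂ = 249 × (15/0.667)^(2/5) = 864.9 K.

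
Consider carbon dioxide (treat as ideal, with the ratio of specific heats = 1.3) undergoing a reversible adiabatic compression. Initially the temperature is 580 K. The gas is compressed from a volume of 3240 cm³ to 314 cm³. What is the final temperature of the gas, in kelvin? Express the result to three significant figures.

T₂ ≈ 1170 K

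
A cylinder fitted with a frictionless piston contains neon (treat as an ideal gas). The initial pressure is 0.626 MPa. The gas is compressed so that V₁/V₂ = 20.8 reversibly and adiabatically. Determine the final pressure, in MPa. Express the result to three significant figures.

P₂ ≈ 98.5 MPa

Since PV^γ is constant along a reversible adiabat, P₂ = P₁ (V₁/V₂)^γ.
For a monatomic ideal gas γ = 5/3.
P₂ = 0.626 × 20.8^(5/3) = 98.48 MPa.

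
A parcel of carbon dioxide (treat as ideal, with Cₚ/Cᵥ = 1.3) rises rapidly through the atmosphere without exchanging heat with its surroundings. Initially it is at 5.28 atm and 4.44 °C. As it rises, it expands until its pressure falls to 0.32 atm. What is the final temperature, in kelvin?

Adiabatic: T₂/T₁ = (P₂/P₁)^((γ−1)/γ).
T₁ = 4.44 °C = 277.6 K.
T₂ = 277.6 × (0.32/5.28)^(0.231) = 145.4 K.

T₂ ≈ 145 K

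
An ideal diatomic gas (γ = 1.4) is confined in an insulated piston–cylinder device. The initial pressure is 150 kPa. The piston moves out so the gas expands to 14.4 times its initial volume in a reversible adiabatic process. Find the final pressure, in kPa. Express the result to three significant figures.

P₂ ≈ 3.58 kPa

Adiabatic: P₁V₁^γ = P₂V₂^γ ⇒ P₂ = P₁ (V₁/V₂)^γ.
P₂ = 150 × (1/14.4)^(1.4) = 3.584 kPa.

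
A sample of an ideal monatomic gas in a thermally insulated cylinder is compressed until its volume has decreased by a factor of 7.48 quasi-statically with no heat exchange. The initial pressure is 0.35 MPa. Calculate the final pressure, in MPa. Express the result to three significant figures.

P₂ ≈ 10.0 MPa

Since PV^γ is constant along a reversible adiabat, P₂ = P₁ (V₁/V₂)^γ.
For a monatomic ideal gas γ = 5/3.
P₂ = 0.35 × 7.48^(5/3) = 10.01 MPa.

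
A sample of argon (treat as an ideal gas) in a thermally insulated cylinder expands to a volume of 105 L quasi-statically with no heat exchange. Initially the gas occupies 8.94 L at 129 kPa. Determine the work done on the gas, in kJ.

γ = 5/3 for a monatomic ideal gas.
P₂ = P₁(V₁/V₂)^γ = 129×(8.94/105)^(5/3) = 2.126 kPa.
For a reversible adiabat, W_by_gas = (P₁V₁ − P₂V₂)/(γ−1).
W_by = (129000×0.00894 − 2126×0.105) / (2/3) = 1395 J.
W_on_gas = −W_by = -1395 J.

W ≈ -1.40 kJ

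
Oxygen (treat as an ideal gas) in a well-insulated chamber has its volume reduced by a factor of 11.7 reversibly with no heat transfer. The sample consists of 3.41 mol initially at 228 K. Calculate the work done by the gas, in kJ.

Adiabatic: T₁V₁^(γ−1) = T₂V₂^(γ−1) ⇒ T₂ = T₁ (V₁/V₂)^(γ−1).
γ = 7/5 for a diatomic ideal gas, so γ−1 = 2/5.
T₂ = 228 × 11.7^(2/5) = 609.8 K.
Q = 0, so ΔU = W_on_gas = nCᵥΔT with Cᵥ = R/(γ−1) = 20.79 J/(mol·K).
ΔU = 3.41 × 20.79 × (609.8 − 228) = 27060 J.
Work done by the gas = −ΔU = -27060 J.

W ≈ -27.1 kJ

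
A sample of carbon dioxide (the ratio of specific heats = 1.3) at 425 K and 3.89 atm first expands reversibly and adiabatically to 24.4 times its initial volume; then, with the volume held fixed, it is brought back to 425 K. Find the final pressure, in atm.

P₃ ≈ 0.159 atm

Adiabatic step (PV^γ = const): P₂ = 3.89×(1/24.4)^(1.3) = 0.06114 atm; T₂ = 425×(1/24.4)^(0.3) = 163 K.
Isochoric: P₃ = P₂(T₃/T₂) = 0.06114 × (425/163) = 0.1594 atm.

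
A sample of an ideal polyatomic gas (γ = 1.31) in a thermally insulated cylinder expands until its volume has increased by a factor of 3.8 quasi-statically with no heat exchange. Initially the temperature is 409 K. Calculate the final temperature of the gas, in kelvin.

For a reversible adiabat TV^(γ−1) is constant, so T₂ = T₁ (V₁/V₂)^(γ−1).
T₂ = 409 × (1/3.8)^(0.31) = 270.4 K.

T₂ ≈ 270 K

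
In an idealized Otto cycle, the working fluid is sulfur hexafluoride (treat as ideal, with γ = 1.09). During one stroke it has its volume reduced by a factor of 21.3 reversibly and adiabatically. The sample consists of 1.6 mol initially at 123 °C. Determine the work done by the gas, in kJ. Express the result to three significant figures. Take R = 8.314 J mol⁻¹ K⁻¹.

W ≈ -18.6 kJ

For a reversible adiabat TV^(γ−1) is constant, so T₂ = T₁ (V₁/V₂)^(γ−1).
T₁ = 123 °C = 396.1 K.
T₂ = 396.1 × 21.3^(0.09) = 521.7 K.
Q = 0, so ΔU = W_on_gas = nCᵥΔT with Cᵥ = R/(γ−1) = 92.38 J/(mol·K).
ΔU = 1.6 × 92.38 × (521.7 − 396.1) = 18560 J.
Work done by the gas = −ΔU = -18560 J.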